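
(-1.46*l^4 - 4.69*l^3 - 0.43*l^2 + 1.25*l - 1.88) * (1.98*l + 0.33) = -2.8908*l^5 - 9.768*l^4 - 2.3991*l^3 + 2.3331*l^2 - 3.3099*l - 0.6204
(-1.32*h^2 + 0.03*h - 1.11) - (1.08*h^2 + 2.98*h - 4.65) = -2.4*h^2 - 2.95*h + 3.54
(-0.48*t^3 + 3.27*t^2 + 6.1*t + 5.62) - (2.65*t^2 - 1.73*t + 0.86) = -0.48*t^3 + 0.62*t^2 + 7.83*t + 4.76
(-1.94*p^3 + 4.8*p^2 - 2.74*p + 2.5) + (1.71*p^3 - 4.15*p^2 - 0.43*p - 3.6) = -0.23*p^3 + 0.649999999999999*p^2 - 3.17*p - 1.1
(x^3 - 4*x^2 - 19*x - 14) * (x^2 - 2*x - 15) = x^5 - 6*x^4 - 26*x^3 + 84*x^2 + 313*x + 210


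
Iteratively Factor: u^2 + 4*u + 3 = (u + 3)*(u + 1)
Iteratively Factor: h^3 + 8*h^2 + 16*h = (h + 4)*(h^2 + 4*h) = h*(h + 4)*(h + 4)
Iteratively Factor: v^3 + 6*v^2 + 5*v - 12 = (v + 3)*(v^2 + 3*v - 4) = (v - 1)*(v + 3)*(v + 4)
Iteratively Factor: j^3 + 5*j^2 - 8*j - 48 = (j + 4)*(j^2 + j - 12) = (j - 3)*(j + 4)*(j + 4)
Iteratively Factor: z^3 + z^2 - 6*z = (z - 2)*(z^2 + 3*z) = (z - 2)*(z + 3)*(z)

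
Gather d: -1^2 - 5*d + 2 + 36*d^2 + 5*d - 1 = 36*d^2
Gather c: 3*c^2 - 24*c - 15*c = 3*c^2 - 39*c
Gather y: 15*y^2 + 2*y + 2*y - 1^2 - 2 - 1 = 15*y^2 + 4*y - 4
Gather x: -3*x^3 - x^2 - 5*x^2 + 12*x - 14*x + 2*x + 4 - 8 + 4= -3*x^3 - 6*x^2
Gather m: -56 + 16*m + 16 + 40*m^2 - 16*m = 40*m^2 - 40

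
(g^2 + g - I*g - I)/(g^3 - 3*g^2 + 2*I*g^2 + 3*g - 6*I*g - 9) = (g + 1)/(g^2 + 3*g*(-1 + I) - 9*I)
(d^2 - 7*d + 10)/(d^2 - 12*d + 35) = (d - 2)/(d - 7)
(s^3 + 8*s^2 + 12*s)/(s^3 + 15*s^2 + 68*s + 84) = s/(s + 7)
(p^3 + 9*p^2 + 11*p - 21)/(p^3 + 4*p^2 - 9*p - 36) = (p^2 + 6*p - 7)/(p^2 + p - 12)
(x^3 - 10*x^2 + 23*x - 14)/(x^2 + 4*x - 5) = (x^2 - 9*x + 14)/(x + 5)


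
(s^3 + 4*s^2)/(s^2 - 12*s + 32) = s^2*(s + 4)/(s^2 - 12*s + 32)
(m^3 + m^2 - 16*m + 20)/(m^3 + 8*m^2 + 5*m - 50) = (m - 2)/(m + 5)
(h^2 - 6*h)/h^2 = (h - 6)/h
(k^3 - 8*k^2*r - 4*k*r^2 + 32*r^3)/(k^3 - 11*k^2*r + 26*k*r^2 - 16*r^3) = (-k - 2*r)/(-k + r)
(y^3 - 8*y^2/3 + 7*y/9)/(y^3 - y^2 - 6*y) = (-y^2 + 8*y/3 - 7/9)/(-y^2 + y + 6)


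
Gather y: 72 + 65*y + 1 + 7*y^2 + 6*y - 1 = 7*y^2 + 71*y + 72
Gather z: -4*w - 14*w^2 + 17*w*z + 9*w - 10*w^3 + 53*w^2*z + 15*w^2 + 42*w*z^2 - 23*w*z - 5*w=-10*w^3 + w^2 + 42*w*z^2 + z*(53*w^2 - 6*w)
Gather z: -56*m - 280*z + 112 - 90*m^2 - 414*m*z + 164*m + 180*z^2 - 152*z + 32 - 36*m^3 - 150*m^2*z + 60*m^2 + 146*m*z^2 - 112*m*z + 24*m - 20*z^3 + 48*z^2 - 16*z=-36*m^3 - 30*m^2 + 132*m - 20*z^3 + z^2*(146*m + 228) + z*(-150*m^2 - 526*m - 448) + 144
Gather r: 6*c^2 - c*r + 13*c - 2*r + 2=6*c^2 + 13*c + r*(-c - 2) + 2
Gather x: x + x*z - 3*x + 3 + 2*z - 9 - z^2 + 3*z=x*(z - 2) - z^2 + 5*z - 6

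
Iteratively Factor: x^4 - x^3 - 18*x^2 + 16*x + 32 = (x - 4)*(x^3 + 3*x^2 - 6*x - 8) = (x - 4)*(x + 1)*(x^2 + 2*x - 8) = (x - 4)*(x + 1)*(x + 4)*(x - 2)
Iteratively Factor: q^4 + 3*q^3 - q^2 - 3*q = (q + 3)*(q^3 - q) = (q + 1)*(q + 3)*(q^2 - q) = (q - 1)*(q + 1)*(q + 3)*(q)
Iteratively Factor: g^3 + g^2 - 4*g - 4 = (g + 2)*(g^2 - g - 2) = (g - 2)*(g + 2)*(g + 1)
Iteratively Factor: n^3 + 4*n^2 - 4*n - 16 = (n + 4)*(n^2 - 4) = (n - 2)*(n + 4)*(n + 2)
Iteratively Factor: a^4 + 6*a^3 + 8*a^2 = (a)*(a^3 + 6*a^2 + 8*a) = a*(a + 2)*(a^2 + 4*a) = a*(a + 2)*(a + 4)*(a)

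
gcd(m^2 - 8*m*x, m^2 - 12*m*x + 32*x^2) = -m + 8*x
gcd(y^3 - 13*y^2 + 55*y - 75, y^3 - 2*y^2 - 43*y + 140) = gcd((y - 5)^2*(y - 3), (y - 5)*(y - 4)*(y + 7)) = y - 5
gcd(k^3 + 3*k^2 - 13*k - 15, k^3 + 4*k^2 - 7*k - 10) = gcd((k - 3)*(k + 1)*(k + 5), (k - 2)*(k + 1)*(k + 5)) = k^2 + 6*k + 5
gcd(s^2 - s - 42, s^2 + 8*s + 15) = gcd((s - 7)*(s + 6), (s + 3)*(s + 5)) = 1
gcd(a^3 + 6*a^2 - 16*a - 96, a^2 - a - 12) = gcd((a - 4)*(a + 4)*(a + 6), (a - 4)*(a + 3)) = a - 4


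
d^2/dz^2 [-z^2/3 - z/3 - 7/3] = -2/3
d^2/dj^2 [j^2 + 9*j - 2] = 2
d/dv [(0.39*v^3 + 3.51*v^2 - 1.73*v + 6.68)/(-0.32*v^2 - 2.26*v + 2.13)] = (-0.1248*v^4 - 1.7628*v^3 - 5.9941*v^2 + 19.2278*v + 11.4119)/(0.1024*v^4 + 1.4464*v^3 + 3.7444*v^2 - 9.6276*v + 4.5369)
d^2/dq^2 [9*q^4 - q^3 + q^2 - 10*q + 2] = 108*q^2 - 6*q + 2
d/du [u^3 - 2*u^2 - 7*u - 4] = 3*u^2 - 4*u - 7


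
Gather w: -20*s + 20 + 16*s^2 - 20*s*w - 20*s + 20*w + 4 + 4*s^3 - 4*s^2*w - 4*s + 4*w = 4*s^3 + 16*s^2 - 44*s + w*(-4*s^2 - 20*s + 24) + 24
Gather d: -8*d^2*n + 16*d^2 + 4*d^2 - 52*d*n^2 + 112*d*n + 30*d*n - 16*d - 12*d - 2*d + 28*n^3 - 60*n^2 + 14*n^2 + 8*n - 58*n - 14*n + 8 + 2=d^2*(20 - 8*n) + d*(-52*n^2 + 142*n - 30) + 28*n^3 - 46*n^2 - 64*n + 10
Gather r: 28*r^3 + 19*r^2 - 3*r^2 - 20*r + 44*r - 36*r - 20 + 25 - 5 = 28*r^3 + 16*r^2 - 12*r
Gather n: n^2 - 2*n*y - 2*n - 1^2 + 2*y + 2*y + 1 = n^2 + n*(-2*y - 2) + 4*y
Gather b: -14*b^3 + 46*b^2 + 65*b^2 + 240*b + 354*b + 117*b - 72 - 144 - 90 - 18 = -14*b^3 + 111*b^2 + 711*b - 324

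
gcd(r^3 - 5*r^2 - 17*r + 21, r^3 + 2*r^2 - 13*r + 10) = r - 1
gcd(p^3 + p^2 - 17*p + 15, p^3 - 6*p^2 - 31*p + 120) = p^2 + 2*p - 15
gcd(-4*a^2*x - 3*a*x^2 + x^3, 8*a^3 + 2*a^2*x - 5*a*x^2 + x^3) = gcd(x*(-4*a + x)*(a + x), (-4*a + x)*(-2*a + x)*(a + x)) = -4*a^2 - 3*a*x + x^2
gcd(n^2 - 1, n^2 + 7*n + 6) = n + 1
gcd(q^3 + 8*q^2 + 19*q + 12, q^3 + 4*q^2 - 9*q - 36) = q^2 + 7*q + 12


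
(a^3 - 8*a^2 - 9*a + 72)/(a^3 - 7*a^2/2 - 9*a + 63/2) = 2*(a - 8)/(2*a - 7)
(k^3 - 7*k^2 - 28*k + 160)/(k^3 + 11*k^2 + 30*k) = (k^2 - 12*k + 32)/(k*(k + 6))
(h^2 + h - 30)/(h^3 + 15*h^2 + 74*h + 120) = (h - 5)/(h^2 + 9*h + 20)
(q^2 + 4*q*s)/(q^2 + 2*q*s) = (q + 4*s)/(q + 2*s)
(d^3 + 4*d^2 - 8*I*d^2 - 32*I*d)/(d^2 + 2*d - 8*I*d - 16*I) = d*(d + 4)/(d + 2)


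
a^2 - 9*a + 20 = (a - 5)*(a - 4)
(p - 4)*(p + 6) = p^2 + 2*p - 24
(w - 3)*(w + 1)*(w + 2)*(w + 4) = w^4 + 4*w^3 - 7*w^2 - 34*w - 24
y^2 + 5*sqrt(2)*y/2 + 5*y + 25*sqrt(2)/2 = (y + 5)*(y + 5*sqrt(2)/2)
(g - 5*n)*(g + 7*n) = g^2 + 2*g*n - 35*n^2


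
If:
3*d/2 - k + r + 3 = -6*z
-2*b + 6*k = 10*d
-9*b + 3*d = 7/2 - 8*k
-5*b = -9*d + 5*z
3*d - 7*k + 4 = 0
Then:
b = 35/93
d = 67/186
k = 45/62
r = -2757/620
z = 253/930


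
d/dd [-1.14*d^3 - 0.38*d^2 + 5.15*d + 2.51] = -3.42*d^2 - 0.76*d + 5.15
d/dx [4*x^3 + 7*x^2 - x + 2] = 12*x^2 + 14*x - 1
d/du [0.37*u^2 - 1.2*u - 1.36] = 0.74*u - 1.2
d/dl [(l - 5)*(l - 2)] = 2*l - 7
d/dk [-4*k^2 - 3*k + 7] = -8*k - 3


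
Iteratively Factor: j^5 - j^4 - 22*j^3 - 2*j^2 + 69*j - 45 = (j - 5)*(j^4 + 4*j^3 - 2*j^2 - 12*j + 9) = (j - 5)*(j - 1)*(j^3 + 5*j^2 + 3*j - 9) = (j - 5)*(j - 1)*(j + 3)*(j^2 + 2*j - 3) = (j - 5)*(j - 1)^2*(j + 3)*(j + 3)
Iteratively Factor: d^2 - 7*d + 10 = (d - 5)*(d - 2)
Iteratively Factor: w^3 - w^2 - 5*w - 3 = (w - 3)*(w^2 + 2*w + 1) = (w - 3)*(w + 1)*(w + 1)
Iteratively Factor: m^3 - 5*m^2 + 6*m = (m)*(m^2 - 5*m + 6) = m*(m - 3)*(m - 2)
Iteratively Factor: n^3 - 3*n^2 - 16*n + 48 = (n - 3)*(n^2 - 16) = (n - 4)*(n - 3)*(n + 4)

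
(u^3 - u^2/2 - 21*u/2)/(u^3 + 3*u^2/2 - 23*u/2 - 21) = u/(u + 2)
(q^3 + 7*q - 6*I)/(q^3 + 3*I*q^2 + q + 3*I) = (q - 2*I)/(q + I)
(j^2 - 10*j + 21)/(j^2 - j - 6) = (j - 7)/(j + 2)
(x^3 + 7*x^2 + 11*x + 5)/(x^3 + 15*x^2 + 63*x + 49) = (x^2 + 6*x + 5)/(x^2 + 14*x + 49)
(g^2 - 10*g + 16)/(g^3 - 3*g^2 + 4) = (g - 8)/(g^2 - g - 2)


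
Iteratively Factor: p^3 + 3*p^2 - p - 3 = (p + 3)*(p^2 - 1) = (p + 1)*(p + 3)*(p - 1)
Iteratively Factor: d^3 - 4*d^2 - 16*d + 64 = (d - 4)*(d^2 - 16) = (d - 4)*(d + 4)*(d - 4)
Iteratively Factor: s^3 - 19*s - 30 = (s - 5)*(s^2 + 5*s + 6) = (s - 5)*(s + 2)*(s + 3)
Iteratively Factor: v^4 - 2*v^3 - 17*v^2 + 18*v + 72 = (v - 3)*(v^3 + v^2 - 14*v - 24) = (v - 3)*(v + 3)*(v^2 - 2*v - 8) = (v - 3)*(v + 2)*(v + 3)*(v - 4)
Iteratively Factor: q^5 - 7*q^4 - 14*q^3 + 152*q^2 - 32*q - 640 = (q + 4)*(q^4 - 11*q^3 + 30*q^2 + 32*q - 160) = (q - 5)*(q + 4)*(q^3 - 6*q^2 + 32) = (q - 5)*(q + 2)*(q + 4)*(q^2 - 8*q + 16) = (q - 5)*(q - 4)*(q + 2)*(q + 4)*(q - 4)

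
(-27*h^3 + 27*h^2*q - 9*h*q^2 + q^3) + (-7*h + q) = -27*h^3 + 27*h^2*q - 9*h*q^2 - 7*h + q^3 + q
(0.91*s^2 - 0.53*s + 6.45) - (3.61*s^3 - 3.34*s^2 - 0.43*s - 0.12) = -3.61*s^3 + 4.25*s^2 - 0.1*s + 6.57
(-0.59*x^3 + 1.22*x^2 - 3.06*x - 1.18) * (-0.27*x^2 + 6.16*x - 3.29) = 0.1593*x^5 - 3.9638*x^4 + 10.2825*x^3 - 22.5448*x^2 + 2.7986*x + 3.8822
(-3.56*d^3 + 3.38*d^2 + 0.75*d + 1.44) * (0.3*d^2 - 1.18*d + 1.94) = -1.068*d^5 + 5.2148*d^4 - 10.6698*d^3 + 6.1042*d^2 - 0.2442*d + 2.7936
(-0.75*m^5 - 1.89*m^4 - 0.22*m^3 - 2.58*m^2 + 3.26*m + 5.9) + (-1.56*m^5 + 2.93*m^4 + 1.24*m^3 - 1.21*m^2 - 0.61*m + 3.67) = -2.31*m^5 + 1.04*m^4 + 1.02*m^3 - 3.79*m^2 + 2.65*m + 9.57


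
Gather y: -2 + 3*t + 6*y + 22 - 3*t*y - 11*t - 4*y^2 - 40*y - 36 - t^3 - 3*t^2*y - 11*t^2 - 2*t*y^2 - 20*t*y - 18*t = -t^3 - 11*t^2 - 26*t + y^2*(-2*t - 4) + y*(-3*t^2 - 23*t - 34) - 16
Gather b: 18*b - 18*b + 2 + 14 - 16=0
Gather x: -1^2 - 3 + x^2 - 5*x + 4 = x^2 - 5*x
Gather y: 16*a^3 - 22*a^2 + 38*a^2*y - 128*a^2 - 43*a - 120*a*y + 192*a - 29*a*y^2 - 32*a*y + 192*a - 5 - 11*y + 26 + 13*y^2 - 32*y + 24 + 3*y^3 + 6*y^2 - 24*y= 16*a^3 - 150*a^2 + 341*a + 3*y^3 + y^2*(19 - 29*a) + y*(38*a^2 - 152*a - 67) + 45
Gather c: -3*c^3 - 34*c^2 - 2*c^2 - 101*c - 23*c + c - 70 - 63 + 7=-3*c^3 - 36*c^2 - 123*c - 126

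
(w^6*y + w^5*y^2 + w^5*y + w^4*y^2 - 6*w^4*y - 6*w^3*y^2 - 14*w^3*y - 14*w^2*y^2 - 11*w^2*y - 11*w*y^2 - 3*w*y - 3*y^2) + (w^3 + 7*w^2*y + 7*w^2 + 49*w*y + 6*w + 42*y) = w^6*y + w^5*y^2 + w^5*y + w^4*y^2 - 6*w^4*y - 6*w^3*y^2 - 14*w^3*y + w^3 - 14*w^2*y^2 - 4*w^2*y + 7*w^2 - 11*w*y^2 + 46*w*y + 6*w - 3*y^2 + 42*y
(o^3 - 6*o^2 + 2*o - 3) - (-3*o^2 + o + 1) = o^3 - 3*o^2 + o - 4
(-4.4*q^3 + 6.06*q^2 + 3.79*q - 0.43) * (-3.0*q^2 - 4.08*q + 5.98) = 13.2*q^5 - 0.227999999999998*q^4 - 62.4068*q^3 + 22.0656*q^2 + 24.4186*q - 2.5714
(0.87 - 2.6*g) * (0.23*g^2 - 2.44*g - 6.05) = -0.598*g^3 + 6.5441*g^2 + 13.6072*g - 5.2635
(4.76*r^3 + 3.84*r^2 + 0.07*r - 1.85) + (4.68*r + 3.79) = 4.76*r^3 + 3.84*r^2 + 4.75*r + 1.94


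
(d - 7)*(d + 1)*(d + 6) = d^3 - 43*d - 42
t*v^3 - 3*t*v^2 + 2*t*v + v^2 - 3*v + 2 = (v - 2)*(v - 1)*(t*v + 1)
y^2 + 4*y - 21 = (y - 3)*(y + 7)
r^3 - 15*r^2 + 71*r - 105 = (r - 7)*(r - 5)*(r - 3)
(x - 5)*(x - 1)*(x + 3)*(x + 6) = x^4 + 3*x^3 - 31*x^2 - 63*x + 90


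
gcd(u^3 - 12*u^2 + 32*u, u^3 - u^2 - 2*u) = u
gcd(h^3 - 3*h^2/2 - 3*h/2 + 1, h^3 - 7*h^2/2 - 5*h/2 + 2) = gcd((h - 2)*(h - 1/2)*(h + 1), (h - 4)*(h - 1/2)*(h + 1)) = h^2 + h/2 - 1/2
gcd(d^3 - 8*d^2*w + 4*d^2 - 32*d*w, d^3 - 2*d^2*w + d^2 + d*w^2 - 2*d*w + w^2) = 1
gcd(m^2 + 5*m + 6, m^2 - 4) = m + 2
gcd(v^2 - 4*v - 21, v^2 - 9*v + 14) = v - 7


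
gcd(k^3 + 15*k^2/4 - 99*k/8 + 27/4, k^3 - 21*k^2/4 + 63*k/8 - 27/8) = k^2 - 9*k/4 + 9/8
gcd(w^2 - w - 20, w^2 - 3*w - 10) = w - 5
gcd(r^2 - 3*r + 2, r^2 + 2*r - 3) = r - 1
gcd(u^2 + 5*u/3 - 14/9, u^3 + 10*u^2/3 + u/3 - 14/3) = u + 7/3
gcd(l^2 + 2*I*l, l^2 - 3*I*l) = l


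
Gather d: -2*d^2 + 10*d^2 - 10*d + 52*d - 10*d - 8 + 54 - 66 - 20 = 8*d^2 + 32*d - 40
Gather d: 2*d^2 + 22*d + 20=2*d^2 + 22*d + 20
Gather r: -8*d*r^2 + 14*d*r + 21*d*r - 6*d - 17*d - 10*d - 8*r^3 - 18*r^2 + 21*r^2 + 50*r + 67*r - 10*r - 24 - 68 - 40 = -33*d - 8*r^3 + r^2*(3 - 8*d) + r*(35*d + 107) - 132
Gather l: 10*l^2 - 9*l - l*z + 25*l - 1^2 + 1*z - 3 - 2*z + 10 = 10*l^2 + l*(16 - z) - z + 6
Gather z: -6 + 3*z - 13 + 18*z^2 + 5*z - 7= 18*z^2 + 8*z - 26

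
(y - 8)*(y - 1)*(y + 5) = y^3 - 4*y^2 - 37*y + 40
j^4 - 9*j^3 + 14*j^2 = j^2*(j - 7)*(j - 2)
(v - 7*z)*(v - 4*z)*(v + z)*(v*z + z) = v^4*z - 10*v^3*z^2 + v^3*z + 17*v^2*z^3 - 10*v^2*z^2 + 28*v*z^4 + 17*v*z^3 + 28*z^4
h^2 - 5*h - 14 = (h - 7)*(h + 2)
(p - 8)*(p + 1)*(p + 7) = p^3 - 57*p - 56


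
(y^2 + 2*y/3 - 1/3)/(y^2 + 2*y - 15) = (3*y^2 + 2*y - 1)/(3*(y^2 + 2*y - 15))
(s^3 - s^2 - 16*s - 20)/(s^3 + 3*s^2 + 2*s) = (s^2 - 3*s - 10)/(s*(s + 1))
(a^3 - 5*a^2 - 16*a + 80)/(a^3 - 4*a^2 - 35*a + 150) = (a^2 - 16)/(a^2 + a - 30)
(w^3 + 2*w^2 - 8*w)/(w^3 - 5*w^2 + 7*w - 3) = w*(w^2 + 2*w - 8)/(w^3 - 5*w^2 + 7*w - 3)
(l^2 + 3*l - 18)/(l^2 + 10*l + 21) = (l^2 + 3*l - 18)/(l^2 + 10*l + 21)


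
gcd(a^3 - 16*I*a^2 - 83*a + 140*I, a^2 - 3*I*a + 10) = a - 5*I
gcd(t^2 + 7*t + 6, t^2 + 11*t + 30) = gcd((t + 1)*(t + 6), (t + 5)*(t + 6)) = t + 6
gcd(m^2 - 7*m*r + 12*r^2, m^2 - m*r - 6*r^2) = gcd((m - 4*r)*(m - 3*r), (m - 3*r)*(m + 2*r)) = -m + 3*r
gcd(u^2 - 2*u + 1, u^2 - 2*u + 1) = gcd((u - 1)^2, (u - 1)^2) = u^2 - 2*u + 1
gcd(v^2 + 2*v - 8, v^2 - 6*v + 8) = v - 2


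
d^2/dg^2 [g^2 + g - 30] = 2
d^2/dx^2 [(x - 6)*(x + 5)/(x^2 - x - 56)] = 156*(x^2 - x + 19)/(x^6 - 3*x^5 - 165*x^4 + 335*x^3 + 9240*x^2 - 9408*x - 175616)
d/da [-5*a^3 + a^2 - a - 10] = -15*a^2 + 2*a - 1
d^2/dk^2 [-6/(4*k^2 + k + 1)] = 12*(16*k^2 + 4*k - (8*k + 1)^2 + 4)/(4*k^2 + k + 1)^3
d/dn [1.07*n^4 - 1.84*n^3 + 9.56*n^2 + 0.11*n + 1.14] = 4.28*n^3 - 5.52*n^2 + 19.12*n + 0.11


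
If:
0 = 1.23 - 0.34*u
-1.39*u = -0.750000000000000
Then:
No Solution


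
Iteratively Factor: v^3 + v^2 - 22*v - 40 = (v + 2)*(v^2 - v - 20) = (v - 5)*(v + 2)*(v + 4)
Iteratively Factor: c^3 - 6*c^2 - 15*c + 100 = (c - 5)*(c^2 - c - 20) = (c - 5)*(c + 4)*(c - 5)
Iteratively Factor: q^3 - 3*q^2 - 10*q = (q + 2)*(q^2 - 5*q) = (q - 5)*(q + 2)*(q)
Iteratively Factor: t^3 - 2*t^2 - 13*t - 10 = (t + 2)*(t^2 - 4*t - 5) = (t - 5)*(t + 2)*(t + 1)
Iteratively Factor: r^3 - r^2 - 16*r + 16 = (r - 4)*(r^2 + 3*r - 4) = (r - 4)*(r - 1)*(r + 4)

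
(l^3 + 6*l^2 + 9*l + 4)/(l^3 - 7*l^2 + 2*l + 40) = (l^3 + 6*l^2 + 9*l + 4)/(l^3 - 7*l^2 + 2*l + 40)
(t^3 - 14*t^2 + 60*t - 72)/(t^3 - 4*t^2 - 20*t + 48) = (t - 6)/(t + 4)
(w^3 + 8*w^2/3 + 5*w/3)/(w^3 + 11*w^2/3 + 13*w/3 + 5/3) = w/(w + 1)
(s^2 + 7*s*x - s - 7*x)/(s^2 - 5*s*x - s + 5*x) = (-s - 7*x)/(-s + 5*x)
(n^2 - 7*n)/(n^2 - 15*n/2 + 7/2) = 2*n/(2*n - 1)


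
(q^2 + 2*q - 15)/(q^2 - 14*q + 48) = (q^2 + 2*q - 15)/(q^2 - 14*q + 48)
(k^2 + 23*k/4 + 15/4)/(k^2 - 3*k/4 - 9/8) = 2*(k + 5)/(2*k - 3)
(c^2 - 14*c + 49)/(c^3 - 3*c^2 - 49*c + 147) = (c - 7)/(c^2 + 4*c - 21)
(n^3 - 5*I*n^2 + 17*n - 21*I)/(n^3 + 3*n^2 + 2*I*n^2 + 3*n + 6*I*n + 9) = (n - 7*I)/(n + 3)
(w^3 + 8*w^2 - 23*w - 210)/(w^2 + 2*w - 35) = w + 6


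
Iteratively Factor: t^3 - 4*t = (t)*(t^2 - 4) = t*(t + 2)*(t - 2)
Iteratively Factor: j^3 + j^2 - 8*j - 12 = (j + 2)*(j^2 - j - 6) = (j - 3)*(j + 2)*(j + 2)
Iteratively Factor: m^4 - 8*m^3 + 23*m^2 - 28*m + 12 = (m - 3)*(m^3 - 5*m^2 + 8*m - 4) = (m - 3)*(m - 2)*(m^2 - 3*m + 2) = (m - 3)*(m - 2)*(m - 1)*(m - 2)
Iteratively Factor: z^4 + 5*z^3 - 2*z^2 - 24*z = (z + 3)*(z^3 + 2*z^2 - 8*z) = z*(z + 3)*(z^2 + 2*z - 8) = z*(z + 3)*(z + 4)*(z - 2)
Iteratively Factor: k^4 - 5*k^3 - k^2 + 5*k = (k - 5)*(k^3 - k) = (k - 5)*(k + 1)*(k^2 - k) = (k - 5)*(k - 1)*(k + 1)*(k)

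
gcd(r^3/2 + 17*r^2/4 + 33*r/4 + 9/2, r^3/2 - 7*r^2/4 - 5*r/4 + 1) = r + 1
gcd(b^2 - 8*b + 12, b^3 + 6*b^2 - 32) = b - 2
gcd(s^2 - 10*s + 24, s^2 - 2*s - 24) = s - 6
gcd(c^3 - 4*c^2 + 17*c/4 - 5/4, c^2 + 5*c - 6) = c - 1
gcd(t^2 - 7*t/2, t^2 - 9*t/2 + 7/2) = t - 7/2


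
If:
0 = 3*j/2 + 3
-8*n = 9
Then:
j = -2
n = -9/8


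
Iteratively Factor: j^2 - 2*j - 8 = (j - 4)*(j + 2)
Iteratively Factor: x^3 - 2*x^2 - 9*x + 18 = (x - 2)*(x^2 - 9) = (x - 2)*(x + 3)*(x - 3)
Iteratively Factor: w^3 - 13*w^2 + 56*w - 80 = (w - 4)*(w^2 - 9*w + 20) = (w - 5)*(w - 4)*(w - 4)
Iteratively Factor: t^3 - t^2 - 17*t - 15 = (t + 3)*(t^2 - 4*t - 5) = (t - 5)*(t + 3)*(t + 1)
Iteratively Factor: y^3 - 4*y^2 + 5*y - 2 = (y - 1)*(y^2 - 3*y + 2) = (y - 2)*(y - 1)*(y - 1)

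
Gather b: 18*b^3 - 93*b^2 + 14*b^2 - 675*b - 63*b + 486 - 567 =18*b^3 - 79*b^2 - 738*b - 81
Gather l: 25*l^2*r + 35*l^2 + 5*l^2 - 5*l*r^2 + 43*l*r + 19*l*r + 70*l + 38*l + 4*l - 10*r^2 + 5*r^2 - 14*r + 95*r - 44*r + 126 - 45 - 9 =l^2*(25*r + 40) + l*(-5*r^2 + 62*r + 112) - 5*r^2 + 37*r + 72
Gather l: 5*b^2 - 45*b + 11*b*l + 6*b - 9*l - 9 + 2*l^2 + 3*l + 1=5*b^2 - 39*b + 2*l^2 + l*(11*b - 6) - 8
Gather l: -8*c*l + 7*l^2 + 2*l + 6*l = 7*l^2 + l*(8 - 8*c)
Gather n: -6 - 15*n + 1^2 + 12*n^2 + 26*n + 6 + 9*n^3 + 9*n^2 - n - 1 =9*n^3 + 21*n^2 + 10*n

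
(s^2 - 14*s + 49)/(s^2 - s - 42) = (s - 7)/(s + 6)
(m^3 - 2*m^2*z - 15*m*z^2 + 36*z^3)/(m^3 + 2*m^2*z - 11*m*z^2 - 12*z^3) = (m - 3*z)/(m + z)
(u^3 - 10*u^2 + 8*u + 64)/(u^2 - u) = (u^3 - 10*u^2 + 8*u + 64)/(u*(u - 1))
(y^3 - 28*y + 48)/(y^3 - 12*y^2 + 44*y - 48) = (y + 6)/(y - 6)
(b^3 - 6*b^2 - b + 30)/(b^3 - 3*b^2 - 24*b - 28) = (b^2 - 8*b + 15)/(b^2 - 5*b - 14)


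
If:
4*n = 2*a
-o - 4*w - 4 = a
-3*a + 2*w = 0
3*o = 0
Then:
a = -4/7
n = -2/7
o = 0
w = -6/7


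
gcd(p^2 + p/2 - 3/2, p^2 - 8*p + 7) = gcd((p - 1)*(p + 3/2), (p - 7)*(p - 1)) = p - 1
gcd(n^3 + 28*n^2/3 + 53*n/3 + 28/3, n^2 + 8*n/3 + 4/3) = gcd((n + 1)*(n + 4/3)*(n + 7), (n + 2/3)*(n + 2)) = 1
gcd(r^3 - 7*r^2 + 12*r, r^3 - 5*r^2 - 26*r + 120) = r - 4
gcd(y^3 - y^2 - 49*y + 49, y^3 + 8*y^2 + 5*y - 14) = y^2 + 6*y - 7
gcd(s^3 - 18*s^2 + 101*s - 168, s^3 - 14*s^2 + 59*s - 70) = s - 7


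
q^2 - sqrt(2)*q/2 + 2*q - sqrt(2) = (q + 2)*(q - sqrt(2)/2)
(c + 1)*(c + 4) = c^2 + 5*c + 4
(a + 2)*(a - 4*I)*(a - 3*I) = a^3 + 2*a^2 - 7*I*a^2 - 12*a - 14*I*a - 24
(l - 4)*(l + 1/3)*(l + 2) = l^3 - 5*l^2/3 - 26*l/3 - 8/3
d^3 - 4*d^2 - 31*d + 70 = (d - 7)*(d - 2)*(d + 5)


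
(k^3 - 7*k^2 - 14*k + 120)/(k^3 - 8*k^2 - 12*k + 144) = (k - 5)/(k - 6)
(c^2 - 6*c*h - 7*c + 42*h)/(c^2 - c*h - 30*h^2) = (c - 7)/(c + 5*h)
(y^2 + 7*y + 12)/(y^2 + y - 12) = (y + 3)/(y - 3)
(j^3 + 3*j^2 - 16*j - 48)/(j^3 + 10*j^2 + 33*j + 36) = (j - 4)/(j + 3)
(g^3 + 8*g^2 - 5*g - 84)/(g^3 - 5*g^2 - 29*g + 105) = (g^2 + 11*g + 28)/(g^2 - 2*g - 35)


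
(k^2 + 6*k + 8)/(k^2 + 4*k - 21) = (k^2 + 6*k + 8)/(k^2 + 4*k - 21)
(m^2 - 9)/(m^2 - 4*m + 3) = (m + 3)/(m - 1)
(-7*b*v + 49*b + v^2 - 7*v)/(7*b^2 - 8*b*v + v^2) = (v - 7)/(-b + v)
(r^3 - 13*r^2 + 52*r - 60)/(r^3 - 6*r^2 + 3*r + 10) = (r - 6)/(r + 1)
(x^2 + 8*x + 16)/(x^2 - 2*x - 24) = (x + 4)/(x - 6)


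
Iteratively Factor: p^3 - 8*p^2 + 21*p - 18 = (p - 2)*(p^2 - 6*p + 9) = (p - 3)*(p - 2)*(p - 3)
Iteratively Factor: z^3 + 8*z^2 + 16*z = (z)*(z^2 + 8*z + 16) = z*(z + 4)*(z + 4)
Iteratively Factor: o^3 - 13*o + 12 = (o - 3)*(o^2 + 3*o - 4) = (o - 3)*(o - 1)*(o + 4)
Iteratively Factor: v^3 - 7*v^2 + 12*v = (v - 4)*(v^2 - 3*v) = v*(v - 4)*(v - 3)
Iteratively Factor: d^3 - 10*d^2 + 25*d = (d - 5)*(d^2 - 5*d) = (d - 5)^2*(d)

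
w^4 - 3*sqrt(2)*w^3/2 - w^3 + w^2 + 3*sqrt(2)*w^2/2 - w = w*(w - 1)*(w - sqrt(2))*(w - sqrt(2)/2)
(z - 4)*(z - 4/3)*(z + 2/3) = z^3 - 14*z^2/3 + 16*z/9 + 32/9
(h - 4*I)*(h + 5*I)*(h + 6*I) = h^3 + 7*I*h^2 + 14*h + 120*I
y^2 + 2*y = y*(y + 2)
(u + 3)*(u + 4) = u^2 + 7*u + 12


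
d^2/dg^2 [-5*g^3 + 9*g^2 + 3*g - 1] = 18 - 30*g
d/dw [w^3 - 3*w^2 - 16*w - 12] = 3*w^2 - 6*w - 16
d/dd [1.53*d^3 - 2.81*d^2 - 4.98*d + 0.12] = 4.59*d^2 - 5.62*d - 4.98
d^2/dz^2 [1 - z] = 0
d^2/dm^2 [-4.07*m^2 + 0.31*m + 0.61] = -8.14000000000000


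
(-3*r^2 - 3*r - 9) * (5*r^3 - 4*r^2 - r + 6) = -15*r^5 - 3*r^4 - 30*r^3 + 21*r^2 - 9*r - 54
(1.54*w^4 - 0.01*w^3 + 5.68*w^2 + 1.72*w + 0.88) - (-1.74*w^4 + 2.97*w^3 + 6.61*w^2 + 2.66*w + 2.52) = 3.28*w^4 - 2.98*w^3 - 0.930000000000001*w^2 - 0.94*w - 1.64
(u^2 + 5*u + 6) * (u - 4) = u^3 + u^2 - 14*u - 24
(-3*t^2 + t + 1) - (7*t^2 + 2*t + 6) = -10*t^2 - t - 5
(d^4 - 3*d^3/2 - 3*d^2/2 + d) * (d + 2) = d^5 + d^4/2 - 9*d^3/2 - 2*d^2 + 2*d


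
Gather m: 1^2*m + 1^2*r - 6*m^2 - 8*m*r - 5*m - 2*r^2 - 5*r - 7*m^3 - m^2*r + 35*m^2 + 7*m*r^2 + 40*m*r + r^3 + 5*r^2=-7*m^3 + m^2*(29 - r) + m*(7*r^2 + 32*r - 4) + r^3 + 3*r^2 - 4*r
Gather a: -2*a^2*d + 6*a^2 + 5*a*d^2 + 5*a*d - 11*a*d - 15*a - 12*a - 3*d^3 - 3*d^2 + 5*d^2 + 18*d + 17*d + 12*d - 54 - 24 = a^2*(6 - 2*d) + a*(5*d^2 - 6*d - 27) - 3*d^3 + 2*d^2 + 47*d - 78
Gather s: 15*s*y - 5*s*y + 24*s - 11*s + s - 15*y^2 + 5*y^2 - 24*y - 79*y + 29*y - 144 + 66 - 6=s*(10*y + 14) - 10*y^2 - 74*y - 84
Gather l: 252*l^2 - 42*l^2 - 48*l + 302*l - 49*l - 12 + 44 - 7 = 210*l^2 + 205*l + 25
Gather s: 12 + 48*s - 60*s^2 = -60*s^2 + 48*s + 12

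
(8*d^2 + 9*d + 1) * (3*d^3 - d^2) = 24*d^5 + 19*d^4 - 6*d^3 - d^2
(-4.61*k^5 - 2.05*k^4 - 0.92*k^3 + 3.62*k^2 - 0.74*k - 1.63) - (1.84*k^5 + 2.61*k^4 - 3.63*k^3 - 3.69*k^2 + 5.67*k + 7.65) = -6.45*k^5 - 4.66*k^4 + 2.71*k^3 + 7.31*k^2 - 6.41*k - 9.28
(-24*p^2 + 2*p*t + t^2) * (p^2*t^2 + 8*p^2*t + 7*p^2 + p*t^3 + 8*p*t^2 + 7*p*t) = -24*p^4*t^2 - 192*p^4*t - 168*p^4 - 22*p^3*t^3 - 176*p^3*t^2 - 154*p^3*t + 3*p^2*t^4 + 24*p^2*t^3 + 21*p^2*t^2 + p*t^5 + 8*p*t^4 + 7*p*t^3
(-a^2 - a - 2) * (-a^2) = a^4 + a^3 + 2*a^2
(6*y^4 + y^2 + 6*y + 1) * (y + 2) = 6*y^5 + 12*y^4 + y^3 + 8*y^2 + 13*y + 2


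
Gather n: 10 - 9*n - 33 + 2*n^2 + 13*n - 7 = 2*n^2 + 4*n - 30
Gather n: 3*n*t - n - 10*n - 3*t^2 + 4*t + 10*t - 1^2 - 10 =n*(3*t - 11) - 3*t^2 + 14*t - 11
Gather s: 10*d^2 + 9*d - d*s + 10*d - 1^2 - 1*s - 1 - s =10*d^2 + 19*d + s*(-d - 2) - 2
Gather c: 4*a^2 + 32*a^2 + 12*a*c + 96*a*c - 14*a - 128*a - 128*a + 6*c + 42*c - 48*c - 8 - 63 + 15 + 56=36*a^2 + 108*a*c - 270*a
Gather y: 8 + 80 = 88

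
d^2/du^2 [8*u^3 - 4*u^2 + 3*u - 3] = 48*u - 8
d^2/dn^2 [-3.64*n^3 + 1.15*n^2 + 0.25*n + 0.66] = 2.3 - 21.84*n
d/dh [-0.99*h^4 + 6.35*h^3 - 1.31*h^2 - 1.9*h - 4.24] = -3.96*h^3 + 19.05*h^2 - 2.62*h - 1.9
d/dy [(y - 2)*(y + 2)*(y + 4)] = 3*y^2 + 8*y - 4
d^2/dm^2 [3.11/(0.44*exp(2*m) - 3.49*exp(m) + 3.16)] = ((10.8539 - 5.4736*exp(m))*(0.44*exp(2*m) - 3.49*exp(m) + 3.16) + 3.11*(0.88*exp(m) - 3.49)*(1.76*exp(m) - 6.98)*exp(m))*exp(m)/(0.44*exp(2*m) - 3.49*exp(m) + 3.16)^3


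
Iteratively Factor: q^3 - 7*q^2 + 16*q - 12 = (q - 2)*(q^2 - 5*q + 6) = (q - 3)*(q - 2)*(q - 2)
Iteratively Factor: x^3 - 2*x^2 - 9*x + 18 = (x - 2)*(x^2 - 9) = (x - 3)*(x - 2)*(x + 3)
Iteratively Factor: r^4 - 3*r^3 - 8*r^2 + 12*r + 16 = (r + 2)*(r^3 - 5*r^2 + 2*r + 8) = (r + 1)*(r + 2)*(r^2 - 6*r + 8) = (r - 2)*(r + 1)*(r + 2)*(r - 4)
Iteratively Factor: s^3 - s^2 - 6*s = (s + 2)*(s^2 - 3*s) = s*(s + 2)*(s - 3)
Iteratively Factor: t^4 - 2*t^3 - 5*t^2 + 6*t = (t + 2)*(t^3 - 4*t^2 + 3*t) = t*(t + 2)*(t^2 - 4*t + 3) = t*(t - 3)*(t + 2)*(t - 1)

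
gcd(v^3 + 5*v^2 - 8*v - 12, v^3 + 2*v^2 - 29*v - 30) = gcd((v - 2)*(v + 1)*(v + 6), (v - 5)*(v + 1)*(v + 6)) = v^2 + 7*v + 6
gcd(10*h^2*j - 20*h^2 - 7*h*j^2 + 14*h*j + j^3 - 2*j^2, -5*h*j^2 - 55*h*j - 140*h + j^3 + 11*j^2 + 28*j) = 5*h - j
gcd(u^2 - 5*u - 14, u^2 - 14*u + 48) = 1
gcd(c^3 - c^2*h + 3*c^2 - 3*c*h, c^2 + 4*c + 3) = c + 3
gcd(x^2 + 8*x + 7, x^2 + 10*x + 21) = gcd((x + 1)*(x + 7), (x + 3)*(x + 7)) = x + 7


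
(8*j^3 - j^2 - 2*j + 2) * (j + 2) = 8*j^4 + 15*j^3 - 4*j^2 - 2*j + 4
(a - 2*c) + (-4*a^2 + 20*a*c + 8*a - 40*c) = -4*a^2 + 20*a*c + 9*a - 42*c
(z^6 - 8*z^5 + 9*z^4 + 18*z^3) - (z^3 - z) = z^6 - 8*z^5 + 9*z^4 + 17*z^3 + z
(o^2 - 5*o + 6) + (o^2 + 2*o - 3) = 2*o^2 - 3*o + 3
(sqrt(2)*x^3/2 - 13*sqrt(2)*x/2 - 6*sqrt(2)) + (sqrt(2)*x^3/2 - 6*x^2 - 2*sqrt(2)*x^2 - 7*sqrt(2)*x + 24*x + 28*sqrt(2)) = sqrt(2)*x^3 - 6*x^2 - 2*sqrt(2)*x^2 - 27*sqrt(2)*x/2 + 24*x + 22*sqrt(2)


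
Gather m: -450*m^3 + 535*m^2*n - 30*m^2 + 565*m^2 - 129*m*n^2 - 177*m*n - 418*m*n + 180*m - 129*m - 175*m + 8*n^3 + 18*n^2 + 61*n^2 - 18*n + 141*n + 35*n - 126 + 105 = -450*m^3 + m^2*(535*n + 535) + m*(-129*n^2 - 595*n - 124) + 8*n^3 + 79*n^2 + 158*n - 21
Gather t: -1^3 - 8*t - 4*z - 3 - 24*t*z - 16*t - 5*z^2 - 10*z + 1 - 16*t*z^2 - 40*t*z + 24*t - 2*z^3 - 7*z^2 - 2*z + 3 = t*(-16*z^2 - 64*z) - 2*z^3 - 12*z^2 - 16*z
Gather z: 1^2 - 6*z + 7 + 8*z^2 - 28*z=8*z^2 - 34*z + 8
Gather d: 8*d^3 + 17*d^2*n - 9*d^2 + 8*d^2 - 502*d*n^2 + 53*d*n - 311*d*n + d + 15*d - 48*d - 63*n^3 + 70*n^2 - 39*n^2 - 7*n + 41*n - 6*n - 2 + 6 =8*d^3 + d^2*(17*n - 1) + d*(-502*n^2 - 258*n - 32) - 63*n^3 + 31*n^2 + 28*n + 4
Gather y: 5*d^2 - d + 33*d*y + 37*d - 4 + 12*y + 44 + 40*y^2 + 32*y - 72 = 5*d^2 + 36*d + 40*y^2 + y*(33*d + 44) - 32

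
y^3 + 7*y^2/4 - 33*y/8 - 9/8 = (y - 3/2)*(y + 1/4)*(y + 3)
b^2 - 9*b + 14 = (b - 7)*(b - 2)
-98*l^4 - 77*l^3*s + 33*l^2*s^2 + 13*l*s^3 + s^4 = (-2*l + s)*(l + s)*(7*l + s)^2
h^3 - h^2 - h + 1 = (h - 1)^2*(h + 1)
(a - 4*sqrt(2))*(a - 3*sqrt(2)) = a^2 - 7*sqrt(2)*a + 24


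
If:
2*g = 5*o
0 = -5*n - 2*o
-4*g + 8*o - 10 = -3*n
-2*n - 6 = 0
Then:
No Solution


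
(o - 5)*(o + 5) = o^2 - 25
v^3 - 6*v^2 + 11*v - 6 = (v - 3)*(v - 2)*(v - 1)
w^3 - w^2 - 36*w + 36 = (w - 6)*(w - 1)*(w + 6)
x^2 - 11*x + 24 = (x - 8)*(x - 3)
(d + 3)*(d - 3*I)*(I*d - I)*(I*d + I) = -d^4 - 3*d^3 + 3*I*d^3 + d^2 + 9*I*d^2 + 3*d - 3*I*d - 9*I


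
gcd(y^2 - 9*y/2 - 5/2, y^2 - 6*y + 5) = y - 5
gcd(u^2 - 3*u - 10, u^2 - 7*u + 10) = u - 5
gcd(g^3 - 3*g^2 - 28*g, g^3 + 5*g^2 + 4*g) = g^2 + 4*g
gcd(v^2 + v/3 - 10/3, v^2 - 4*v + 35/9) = v - 5/3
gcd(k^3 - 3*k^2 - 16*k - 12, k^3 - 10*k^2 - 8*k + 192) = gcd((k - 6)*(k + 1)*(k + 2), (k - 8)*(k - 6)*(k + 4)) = k - 6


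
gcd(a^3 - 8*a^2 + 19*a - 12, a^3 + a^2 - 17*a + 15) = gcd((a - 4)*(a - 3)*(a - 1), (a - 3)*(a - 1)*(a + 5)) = a^2 - 4*a + 3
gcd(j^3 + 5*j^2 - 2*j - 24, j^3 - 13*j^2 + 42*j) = 1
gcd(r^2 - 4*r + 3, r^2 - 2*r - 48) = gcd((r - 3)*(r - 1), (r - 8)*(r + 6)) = 1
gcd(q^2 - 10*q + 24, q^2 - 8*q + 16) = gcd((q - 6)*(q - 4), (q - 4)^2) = q - 4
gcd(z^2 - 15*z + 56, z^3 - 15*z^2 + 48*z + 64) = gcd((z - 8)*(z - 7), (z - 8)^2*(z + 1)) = z - 8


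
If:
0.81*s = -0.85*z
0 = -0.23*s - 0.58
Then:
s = -2.52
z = 2.40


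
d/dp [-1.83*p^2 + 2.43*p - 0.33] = 2.43 - 3.66*p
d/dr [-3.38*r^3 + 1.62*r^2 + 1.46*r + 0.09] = -10.14*r^2 + 3.24*r + 1.46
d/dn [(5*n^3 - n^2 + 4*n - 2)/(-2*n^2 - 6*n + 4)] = (-5*n^4 - 30*n^3 + 37*n^2 - 8*n + 2)/(2*(n^4 + 6*n^3 + 5*n^2 - 12*n + 4))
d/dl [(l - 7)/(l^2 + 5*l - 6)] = (l^2 + 5*l - (l - 7)*(2*l + 5) - 6)/(l^2 + 5*l - 6)^2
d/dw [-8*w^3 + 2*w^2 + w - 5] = -24*w^2 + 4*w + 1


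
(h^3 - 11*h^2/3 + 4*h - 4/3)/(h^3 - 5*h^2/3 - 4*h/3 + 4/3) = (h - 1)/(h + 1)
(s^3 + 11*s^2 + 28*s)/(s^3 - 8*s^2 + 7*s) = (s^2 + 11*s + 28)/(s^2 - 8*s + 7)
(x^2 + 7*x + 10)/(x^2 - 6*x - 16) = (x + 5)/(x - 8)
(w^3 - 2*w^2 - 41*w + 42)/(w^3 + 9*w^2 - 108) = (w^2 - 8*w + 7)/(w^2 + 3*w - 18)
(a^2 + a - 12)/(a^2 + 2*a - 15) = (a + 4)/(a + 5)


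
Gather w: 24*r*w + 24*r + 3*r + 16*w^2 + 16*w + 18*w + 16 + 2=27*r + 16*w^2 + w*(24*r + 34) + 18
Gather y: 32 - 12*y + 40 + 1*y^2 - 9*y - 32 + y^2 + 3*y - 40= 2*y^2 - 18*y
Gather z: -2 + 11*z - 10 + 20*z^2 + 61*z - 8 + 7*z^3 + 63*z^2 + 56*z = 7*z^3 + 83*z^2 + 128*z - 20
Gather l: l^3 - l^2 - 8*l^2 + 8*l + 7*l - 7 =l^3 - 9*l^2 + 15*l - 7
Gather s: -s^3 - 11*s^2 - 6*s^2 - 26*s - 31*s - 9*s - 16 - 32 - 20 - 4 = -s^3 - 17*s^2 - 66*s - 72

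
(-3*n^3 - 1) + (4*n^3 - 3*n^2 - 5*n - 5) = n^3 - 3*n^2 - 5*n - 6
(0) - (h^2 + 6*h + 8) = -h^2 - 6*h - 8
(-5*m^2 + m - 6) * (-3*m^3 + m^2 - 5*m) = 15*m^5 - 8*m^4 + 44*m^3 - 11*m^2 + 30*m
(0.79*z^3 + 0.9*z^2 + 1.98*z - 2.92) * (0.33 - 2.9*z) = -2.291*z^4 - 2.3493*z^3 - 5.445*z^2 + 9.1214*z - 0.9636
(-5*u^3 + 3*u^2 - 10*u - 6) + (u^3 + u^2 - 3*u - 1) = -4*u^3 + 4*u^2 - 13*u - 7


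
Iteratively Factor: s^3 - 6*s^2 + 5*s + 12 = (s - 4)*(s^2 - 2*s - 3) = (s - 4)*(s - 3)*(s + 1)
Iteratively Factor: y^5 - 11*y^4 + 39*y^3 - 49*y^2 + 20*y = (y - 5)*(y^4 - 6*y^3 + 9*y^2 - 4*y) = (y - 5)*(y - 4)*(y^3 - 2*y^2 + y) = (y - 5)*(y - 4)*(y - 1)*(y^2 - y) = y*(y - 5)*(y - 4)*(y - 1)*(y - 1)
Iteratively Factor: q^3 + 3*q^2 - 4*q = (q + 4)*(q^2 - q) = q*(q + 4)*(q - 1)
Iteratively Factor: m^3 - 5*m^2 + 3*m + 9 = (m - 3)*(m^2 - 2*m - 3) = (m - 3)*(m + 1)*(m - 3)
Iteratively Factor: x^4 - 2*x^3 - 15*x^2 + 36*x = (x + 4)*(x^3 - 6*x^2 + 9*x) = (x - 3)*(x + 4)*(x^2 - 3*x) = x*(x - 3)*(x + 4)*(x - 3)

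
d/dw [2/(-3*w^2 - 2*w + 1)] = 4*(3*w + 1)/(3*w^2 + 2*w - 1)^2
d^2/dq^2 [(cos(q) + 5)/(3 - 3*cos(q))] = 2*(cos(q) + 2)/(cos(q) - 1)^2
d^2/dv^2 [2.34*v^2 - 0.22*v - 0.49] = 4.68000000000000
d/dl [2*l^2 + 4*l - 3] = 4*l + 4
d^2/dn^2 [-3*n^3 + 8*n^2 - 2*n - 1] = 16 - 18*n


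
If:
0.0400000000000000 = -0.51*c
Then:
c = -0.08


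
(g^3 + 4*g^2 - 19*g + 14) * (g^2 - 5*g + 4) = g^5 - g^4 - 35*g^3 + 125*g^2 - 146*g + 56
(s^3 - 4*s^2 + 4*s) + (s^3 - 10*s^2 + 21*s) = 2*s^3 - 14*s^2 + 25*s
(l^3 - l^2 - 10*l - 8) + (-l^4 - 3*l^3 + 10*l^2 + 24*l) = -l^4 - 2*l^3 + 9*l^2 + 14*l - 8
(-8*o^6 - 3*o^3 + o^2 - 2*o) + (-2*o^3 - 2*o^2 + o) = -8*o^6 - 5*o^3 - o^2 - o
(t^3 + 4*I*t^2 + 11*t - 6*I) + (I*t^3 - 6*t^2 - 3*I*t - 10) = t^3 + I*t^3 - 6*t^2 + 4*I*t^2 + 11*t - 3*I*t - 10 - 6*I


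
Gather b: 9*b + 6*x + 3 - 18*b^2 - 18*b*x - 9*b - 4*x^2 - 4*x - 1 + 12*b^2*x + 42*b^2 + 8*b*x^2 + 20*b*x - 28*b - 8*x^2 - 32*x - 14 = b^2*(12*x + 24) + b*(8*x^2 + 2*x - 28) - 12*x^2 - 30*x - 12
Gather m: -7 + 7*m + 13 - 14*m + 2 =8 - 7*m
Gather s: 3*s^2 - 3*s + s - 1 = 3*s^2 - 2*s - 1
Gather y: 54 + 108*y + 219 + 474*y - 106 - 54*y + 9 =528*y + 176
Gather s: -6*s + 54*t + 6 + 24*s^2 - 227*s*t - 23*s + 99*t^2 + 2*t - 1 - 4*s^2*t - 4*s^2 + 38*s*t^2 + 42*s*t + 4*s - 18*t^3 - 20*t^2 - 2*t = s^2*(20 - 4*t) + s*(38*t^2 - 185*t - 25) - 18*t^3 + 79*t^2 + 54*t + 5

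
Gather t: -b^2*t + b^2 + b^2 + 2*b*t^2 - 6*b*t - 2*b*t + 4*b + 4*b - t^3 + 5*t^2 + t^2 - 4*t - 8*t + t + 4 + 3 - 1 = 2*b^2 + 8*b - t^3 + t^2*(2*b + 6) + t*(-b^2 - 8*b - 11) + 6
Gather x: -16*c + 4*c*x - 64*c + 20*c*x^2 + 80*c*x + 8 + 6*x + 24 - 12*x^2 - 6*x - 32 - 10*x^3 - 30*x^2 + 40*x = -80*c - 10*x^3 + x^2*(20*c - 42) + x*(84*c + 40)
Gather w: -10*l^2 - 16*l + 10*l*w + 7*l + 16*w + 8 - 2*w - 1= -10*l^2 - 9*l + w*(10*l + 14) + 7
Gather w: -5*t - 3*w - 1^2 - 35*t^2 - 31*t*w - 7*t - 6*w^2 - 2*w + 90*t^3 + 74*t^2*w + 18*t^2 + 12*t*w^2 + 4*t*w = 90*t^3 - 17*t^2 - 12*t + w^2*(12*t - 6) + w*(74*t^2 - 27*t - 5) - 1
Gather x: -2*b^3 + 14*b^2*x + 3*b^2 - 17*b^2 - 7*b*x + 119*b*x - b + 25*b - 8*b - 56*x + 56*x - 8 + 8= -2*b^3 - 14*b^2 + 16*b + x*(14*b^2 + 112*b)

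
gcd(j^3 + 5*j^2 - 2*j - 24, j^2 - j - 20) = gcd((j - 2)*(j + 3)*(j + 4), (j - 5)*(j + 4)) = j + 4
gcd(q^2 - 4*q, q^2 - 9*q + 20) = q - 4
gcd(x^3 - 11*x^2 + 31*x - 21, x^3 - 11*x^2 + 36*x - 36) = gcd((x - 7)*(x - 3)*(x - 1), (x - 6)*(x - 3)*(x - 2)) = x - 3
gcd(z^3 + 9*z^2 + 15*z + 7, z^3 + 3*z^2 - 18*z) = 1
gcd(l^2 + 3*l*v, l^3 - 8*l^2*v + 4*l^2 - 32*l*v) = l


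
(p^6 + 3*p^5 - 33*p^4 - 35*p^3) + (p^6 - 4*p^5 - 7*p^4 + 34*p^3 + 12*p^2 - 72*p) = 2*p^6 - p^5 - 40*p^4 - p^3 + 12*p^2 - 72*p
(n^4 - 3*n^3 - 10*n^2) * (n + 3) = n^5 - 19*n^3 - 30*n^2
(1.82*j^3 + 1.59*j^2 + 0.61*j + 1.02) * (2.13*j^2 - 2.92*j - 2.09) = 3.8766*j^5 - 1.9277*j^4 - 7.1473*j^3 - 2.9317*j^2 - 4.2533*j - 2.1318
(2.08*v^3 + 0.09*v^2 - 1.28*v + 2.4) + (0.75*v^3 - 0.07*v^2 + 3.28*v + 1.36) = 2.83*v^3 + 0.02*v^2 + 2.0*v + 3.76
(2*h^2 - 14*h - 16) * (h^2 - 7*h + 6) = 2*h^4 - 28*h^3 + 94*h^2 + 28*h - 96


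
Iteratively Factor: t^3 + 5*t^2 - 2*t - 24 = (t + 3)*(t^2 + 2*t - 8) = (t - 2)*(t + 3)*(t + 4)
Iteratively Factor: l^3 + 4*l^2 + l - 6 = (l - 1)*(l^2 + 5*l + 6) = (l - 1)*(l + 2)*(l + 3)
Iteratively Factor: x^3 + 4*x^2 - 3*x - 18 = (x - 2)*(x^2 + 6*x + 9) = (x - 2)*(x + 3)*(x + 3)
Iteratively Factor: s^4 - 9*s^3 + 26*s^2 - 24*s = (s - 4)*(s^3 - 5*s^2 + 6*s) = (s - 4)*(s - 2)*(s^2 - 3*s) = s*(s - 4)*(s - 2)*(s - 3)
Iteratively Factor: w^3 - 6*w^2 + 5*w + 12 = (w - 4)*(w^2 - 2*w - 3) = (w - 4)*(w - 3)*(w + 1)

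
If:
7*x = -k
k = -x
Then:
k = 0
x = 0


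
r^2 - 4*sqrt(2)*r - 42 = (r - 7*sqrt(2))*(r + 3*sqrt(2))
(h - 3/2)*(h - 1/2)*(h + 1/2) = h^3 - 3*h^2/2 - h/4 + 3/8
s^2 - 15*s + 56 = (s - 8)*(s - 7)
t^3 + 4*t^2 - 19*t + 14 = (t - 2)*(t - 1)*(t + 7)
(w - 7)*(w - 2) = w^2 - 9*w + 14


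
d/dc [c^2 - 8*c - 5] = 2*c - 8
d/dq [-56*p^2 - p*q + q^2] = -p + 2*q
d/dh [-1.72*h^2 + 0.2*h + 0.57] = 0.2 - 3.44*h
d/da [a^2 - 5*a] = 2*a - 5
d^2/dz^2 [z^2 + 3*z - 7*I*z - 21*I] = 2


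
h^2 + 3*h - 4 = (h - 1)*(h + 4)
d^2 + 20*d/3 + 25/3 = (d + 5/3)*(d + 5)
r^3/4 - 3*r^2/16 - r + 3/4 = (r/4 + 1/2)*(r - 2)*(r - 3/4)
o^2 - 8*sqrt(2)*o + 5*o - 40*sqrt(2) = (o + 5)*(o - 8*sqrt(2))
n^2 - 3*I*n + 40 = (n - 8*I)*(n + 5*I)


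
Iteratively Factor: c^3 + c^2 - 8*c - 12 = (c + 2)*(c^2 - c - 6) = (c - 3)*(c + 2)*(c + 2)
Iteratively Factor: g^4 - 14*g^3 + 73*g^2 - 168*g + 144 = (g - 3)*(g^3 - 11*g^2 + 40*g - 48) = (g - 4)*(g - 3)*(g^2 - 7*g + 12) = (g - 4)^2*(g - 3)*(g - 3)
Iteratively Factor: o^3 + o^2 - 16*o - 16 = (o + 4)*(o^2 - 3*o - 4) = (o + 1)*(o + 4)*(o - 4)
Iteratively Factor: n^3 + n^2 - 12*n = (n - 3)*(n^2 + 4*n) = (n - 3)*(n + 4)*(n)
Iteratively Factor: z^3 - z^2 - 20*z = (z - 5)*(z^2 + 4*z) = (z - 5)*(z + 4)*(z)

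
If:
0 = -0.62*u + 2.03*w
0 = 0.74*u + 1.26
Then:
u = -1.70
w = -0.52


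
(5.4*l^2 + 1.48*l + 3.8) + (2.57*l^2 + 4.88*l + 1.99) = 7.97*l^2 + 6.36*l + 5.79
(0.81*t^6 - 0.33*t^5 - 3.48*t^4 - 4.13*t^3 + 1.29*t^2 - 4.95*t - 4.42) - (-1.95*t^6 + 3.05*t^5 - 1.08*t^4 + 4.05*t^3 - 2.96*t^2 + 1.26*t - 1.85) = 2.76*t^6 - 3.38*t^5 - 2.4*t^4 - 8.18*t^3 + 4.25*t^2 - 6.21*t - 2.57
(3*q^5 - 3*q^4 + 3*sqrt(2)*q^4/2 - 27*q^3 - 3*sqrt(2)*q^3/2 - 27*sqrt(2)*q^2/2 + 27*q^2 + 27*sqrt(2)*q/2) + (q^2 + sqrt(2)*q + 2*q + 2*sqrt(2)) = 3*q^5 - 3*q^4 + 3*sqrt(2)*q^4/2 - 27*q^3 - 3*sqrt(2)*q^3/2 - 27*sqrt(2)*q^2/2 + 28*q^2 + 2*q + 29*sqrt(2)*q/2 + 2*sqrt(2)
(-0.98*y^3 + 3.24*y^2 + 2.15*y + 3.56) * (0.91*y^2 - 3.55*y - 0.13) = -0.8918*y^5 + 6.4274*y^4 - 9.4181*y^3 - 4.8141*y^2 - 12.9175*y - 0.4628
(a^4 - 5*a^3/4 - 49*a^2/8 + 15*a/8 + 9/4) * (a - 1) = a^5 - 9*a^4/4 - 39*a^3/8 + 8*a^2 + 3*a/8 - 9/4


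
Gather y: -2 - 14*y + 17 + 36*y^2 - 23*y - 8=36*y^2 - 37*y + 7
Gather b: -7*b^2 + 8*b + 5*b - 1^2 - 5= -7*b^2 + 13*b - 6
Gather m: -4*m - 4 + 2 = -4*m - 2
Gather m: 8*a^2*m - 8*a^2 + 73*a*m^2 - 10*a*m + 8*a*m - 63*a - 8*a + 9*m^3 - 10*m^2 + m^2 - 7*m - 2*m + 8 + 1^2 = -8*a^2 - 71*a + 9*m^3 + m^2*(73*a - 9) + m*(8*a^2 - 2*a - 9) + 9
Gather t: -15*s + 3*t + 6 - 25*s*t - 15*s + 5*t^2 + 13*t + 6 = -30*s + 5*t^2 + t*(16 - 25*s) + 12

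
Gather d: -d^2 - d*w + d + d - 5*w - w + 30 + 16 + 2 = -d^2 + d*(2 - w) - 6*w + 48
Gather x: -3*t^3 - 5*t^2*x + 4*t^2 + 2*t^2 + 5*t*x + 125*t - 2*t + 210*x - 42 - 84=-3*t^3 + 6*t^2 + 123*t + x*(-5*t^2 + 5*t + 210) - 126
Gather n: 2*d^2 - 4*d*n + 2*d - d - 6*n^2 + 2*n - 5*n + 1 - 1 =2*d^2 + d - 6*n^2 + n*(-4*d - 3)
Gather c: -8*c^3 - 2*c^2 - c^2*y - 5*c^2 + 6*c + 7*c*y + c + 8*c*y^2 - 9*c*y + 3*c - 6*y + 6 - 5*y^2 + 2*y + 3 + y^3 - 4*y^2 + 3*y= -8*c^3 + c^2*(-y - 7) + c*(8*y^2 - 2*y + 10) + y^3 - 9*y^2 - y + 9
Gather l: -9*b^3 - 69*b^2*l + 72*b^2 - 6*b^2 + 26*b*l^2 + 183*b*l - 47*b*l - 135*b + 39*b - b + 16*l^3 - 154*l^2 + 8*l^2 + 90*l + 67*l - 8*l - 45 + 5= -9*b^3 + 66*b^2 - 97*b + 16*l^3 + l^2*(26*b - 146) + l*(-69*b^2 + 136*b + 149) - 40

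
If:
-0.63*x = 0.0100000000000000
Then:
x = -0.02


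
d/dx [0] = 0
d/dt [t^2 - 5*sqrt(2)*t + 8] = 2*t - 5*sqrt(2)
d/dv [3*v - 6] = 3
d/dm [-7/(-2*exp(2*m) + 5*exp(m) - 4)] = (35 - 28*exp(m))*exp(m)/(2*exp(2*m) - 5*exp(m) + 4)^2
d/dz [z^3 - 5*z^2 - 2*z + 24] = 3*z^2 - 10*z - 2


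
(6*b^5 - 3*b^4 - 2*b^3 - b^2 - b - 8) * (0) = 0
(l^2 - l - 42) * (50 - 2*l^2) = -2*l^4 + 2*l^3 + 134*l^2 - 50*l - 2100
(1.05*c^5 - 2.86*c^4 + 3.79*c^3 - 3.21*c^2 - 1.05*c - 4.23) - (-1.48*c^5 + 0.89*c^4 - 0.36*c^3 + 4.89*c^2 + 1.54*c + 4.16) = 2.53*c^5 - 3.75*c^4 + 4.15*c^3 - 8.1*c^2 - 2.59*c - 8.39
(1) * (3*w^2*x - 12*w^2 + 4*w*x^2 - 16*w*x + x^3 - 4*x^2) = 3*w^2*x - 12*w^2 + 4*w*x^2 - 16*w*x + x^3 - 4*x^2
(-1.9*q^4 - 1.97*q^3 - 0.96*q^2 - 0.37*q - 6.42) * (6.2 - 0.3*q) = 0.57*q^5 - 11.189*q^4 - 11.926*q^3 - 5.841*q^2 - 0.368*q - 39.804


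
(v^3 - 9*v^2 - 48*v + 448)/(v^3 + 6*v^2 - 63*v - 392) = (v - 8)/(v + 7)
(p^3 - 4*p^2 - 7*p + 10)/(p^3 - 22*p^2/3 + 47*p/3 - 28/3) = 3*(p^2 - 3*p - 10)/(3*p^2 - 19*p + 28)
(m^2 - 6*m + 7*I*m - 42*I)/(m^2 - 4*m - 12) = (m + 7*I)/(m + 2)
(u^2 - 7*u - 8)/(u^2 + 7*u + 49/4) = 4*(u^2 - 7*u - 8)/(4*u^2 + 28*u + 49)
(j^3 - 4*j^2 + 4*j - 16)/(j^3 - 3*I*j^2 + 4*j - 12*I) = (j - 4)/(j - 3*I)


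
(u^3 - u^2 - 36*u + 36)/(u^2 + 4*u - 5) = (u^2 - 36)/(u + 5)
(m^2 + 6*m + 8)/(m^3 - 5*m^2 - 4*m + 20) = (m + 4)/(m^2 - 7*m + 10)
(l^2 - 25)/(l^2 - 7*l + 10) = (l + 5)/(l - 2)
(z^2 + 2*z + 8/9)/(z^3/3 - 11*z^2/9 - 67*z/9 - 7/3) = (9*z^2 + 18*z + 8)/(3*z^3 - 11*z^2 - 67*z - 21)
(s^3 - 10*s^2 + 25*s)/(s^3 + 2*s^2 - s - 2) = s*(s^2 - 10*s + 25)/(s^3 + 2*s^2 - s - 2)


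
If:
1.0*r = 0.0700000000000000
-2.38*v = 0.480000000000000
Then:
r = 0.07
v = -0.20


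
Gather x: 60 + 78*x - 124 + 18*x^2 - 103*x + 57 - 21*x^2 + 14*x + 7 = -3*x^2 - 11*x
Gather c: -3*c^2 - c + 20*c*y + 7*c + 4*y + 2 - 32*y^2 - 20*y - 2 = -3*c^2 + c*(20*y + 6) - 32*y^2 - 16*y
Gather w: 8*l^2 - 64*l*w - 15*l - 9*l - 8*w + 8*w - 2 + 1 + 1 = 8*l^2 - 64*l*w - 24*l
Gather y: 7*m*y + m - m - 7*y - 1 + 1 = y*(7*m - 7)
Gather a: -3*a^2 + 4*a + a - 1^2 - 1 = -3*a^2 + 5*a - 2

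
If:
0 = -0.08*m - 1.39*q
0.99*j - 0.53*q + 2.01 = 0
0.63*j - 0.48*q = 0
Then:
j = -6.83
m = 155.71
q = -8.96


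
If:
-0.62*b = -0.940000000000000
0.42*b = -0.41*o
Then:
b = 1.52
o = -1.55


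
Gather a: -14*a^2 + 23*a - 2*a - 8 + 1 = -14*a^2 + 21*a - 7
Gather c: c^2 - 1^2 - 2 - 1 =c^2 - 4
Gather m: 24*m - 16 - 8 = 24*m - 24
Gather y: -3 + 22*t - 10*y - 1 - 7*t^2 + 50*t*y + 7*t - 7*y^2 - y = -7*t^2 + 29*t - 7*y^2 + y*(50*t - 11) - 4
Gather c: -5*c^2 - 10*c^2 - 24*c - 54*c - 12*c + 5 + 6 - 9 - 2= -15*c^2 - 90*c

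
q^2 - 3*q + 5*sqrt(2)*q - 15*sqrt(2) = (q - 3)*(q + 5*sqrt(2))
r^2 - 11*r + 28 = (r - 7)*(r - 4)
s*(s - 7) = s^2 - 7*s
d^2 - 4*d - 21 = (d - 7)*(d + 3)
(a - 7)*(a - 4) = a^2 - 11*a + 28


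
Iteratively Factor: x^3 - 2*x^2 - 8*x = (x - 4)*(x^2 + 2*x) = x*(x - 4)*(x + 2)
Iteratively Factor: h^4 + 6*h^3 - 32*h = (h + 4)*(h^3 + 2*h^2 - 8*h) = (h + 4)^2*(h^2 - 2*h) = h*(h + 4)^2*(h - 2)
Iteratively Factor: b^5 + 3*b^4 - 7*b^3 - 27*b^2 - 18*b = (b)*(b^4 + 3*b^3 - 7*b^2 - 27*b - 18) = b*(b + 3)*(b^3 - 7*b - 6) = b*(b + 1)*(b + 3)*(b^2 - b - 6) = b*(b - 3)*(b + 1)*(b + 3)*(b + 2)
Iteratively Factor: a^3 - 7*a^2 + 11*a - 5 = (a - 5)*(a^2 - 2*a + 1) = (a - 5)*(a - 1)*(a - 1)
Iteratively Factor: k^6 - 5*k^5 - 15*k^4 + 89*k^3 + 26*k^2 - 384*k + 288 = (k + 3)*(k^5 - 8*k^4 + 9*k^3 + 62*k^2 - 160*k + 96) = (k + 3)^2*(k^4 - 11*k^3 + 42*k^2 - 64*k + 32) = (k - 1)*(k + 3)^2*(k^3 - 10*k^2 + 32*k - 32) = (k - 2)*(k - 1)*(k + 3)^2*(k^2 - 8*k + 16) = (k - 4)*(k - 2)*(k - 1)*(k + 3)^2*(k - 4)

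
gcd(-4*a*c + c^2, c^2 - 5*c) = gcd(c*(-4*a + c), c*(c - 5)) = c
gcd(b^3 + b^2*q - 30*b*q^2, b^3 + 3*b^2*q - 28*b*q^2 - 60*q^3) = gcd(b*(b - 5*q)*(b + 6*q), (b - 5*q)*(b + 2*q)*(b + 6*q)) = -b^2 - b*q + 30*q^2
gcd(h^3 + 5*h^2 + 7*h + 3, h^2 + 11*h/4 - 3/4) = h + 3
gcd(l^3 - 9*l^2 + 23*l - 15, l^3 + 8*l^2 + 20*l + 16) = 1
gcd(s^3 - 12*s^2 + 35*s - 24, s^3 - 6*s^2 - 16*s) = s - 8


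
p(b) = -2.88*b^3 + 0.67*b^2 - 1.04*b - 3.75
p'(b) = -8.64*b^2 + 1.34*b - 1.04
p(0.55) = -4.60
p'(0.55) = -2.92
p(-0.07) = -3.67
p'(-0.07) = -1.18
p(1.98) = -25.54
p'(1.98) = -32.26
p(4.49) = -255.61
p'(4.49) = -169.21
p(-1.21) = 3.59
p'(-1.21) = -15.31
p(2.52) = -48.20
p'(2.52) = -52.53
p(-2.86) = 72.08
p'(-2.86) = -75.54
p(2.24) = -35.09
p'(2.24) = -41.39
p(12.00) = -4896.39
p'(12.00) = -1229.12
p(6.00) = -607.95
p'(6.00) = -304.04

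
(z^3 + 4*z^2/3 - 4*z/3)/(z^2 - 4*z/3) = (3*z^2 + 4*z - 4)/(3*z - 4)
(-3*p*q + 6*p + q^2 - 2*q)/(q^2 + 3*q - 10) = (-3*p + q)/(q + 5)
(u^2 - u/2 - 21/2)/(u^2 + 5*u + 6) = (u - 7/2)/(u + 2)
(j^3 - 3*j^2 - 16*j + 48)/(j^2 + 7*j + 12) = (j^2 - 7*j + 12)/(j + 3)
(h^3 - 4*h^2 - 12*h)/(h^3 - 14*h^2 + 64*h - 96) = h*(h + 2)/(h^2 - 8*h + 16)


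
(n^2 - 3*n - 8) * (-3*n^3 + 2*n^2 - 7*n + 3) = -3*n^5 + 11*n^4 + 11*n^3 + 8*n^2 + 47*n - 24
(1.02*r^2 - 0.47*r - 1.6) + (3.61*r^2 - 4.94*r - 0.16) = 4.63*r^2 - 5.41*r - 1.76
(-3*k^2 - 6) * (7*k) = -21*k^3 - 42*k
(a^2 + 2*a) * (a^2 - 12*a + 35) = a^4 - 10*a^3 + 11*a^2 + 70*a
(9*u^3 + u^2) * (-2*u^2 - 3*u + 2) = -18*u^5 - 29*u^4 + 15*u^3 + 2*u^2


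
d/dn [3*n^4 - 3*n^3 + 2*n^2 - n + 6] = 12*n^3 - 9*n^2 + 4*n - 1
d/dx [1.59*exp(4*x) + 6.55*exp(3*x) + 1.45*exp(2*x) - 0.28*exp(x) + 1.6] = (6.36*exp(3*x) + 19.65*exp(2*x) + 2.9*exp(x) - 0.28)*exp(x)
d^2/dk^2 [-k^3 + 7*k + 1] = -6*k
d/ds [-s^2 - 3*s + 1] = -2*s - 3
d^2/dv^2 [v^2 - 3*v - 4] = 2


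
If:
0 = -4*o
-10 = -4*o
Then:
No Solution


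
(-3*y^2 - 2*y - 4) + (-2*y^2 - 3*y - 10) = -5*y^2 - 5*y - 14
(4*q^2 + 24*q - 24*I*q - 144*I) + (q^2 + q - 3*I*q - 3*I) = 5*q^2 + 25*q - 27*I*q - 147*I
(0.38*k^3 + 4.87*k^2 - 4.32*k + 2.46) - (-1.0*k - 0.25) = 0.38*k^3 + 4.87*k^2 - 3.32*k + 2.71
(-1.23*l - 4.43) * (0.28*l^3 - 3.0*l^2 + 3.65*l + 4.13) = -0.3444*l^4 + 2.4496*l^3 + 8.8005*l^2 - 21.2494*l - 18.2959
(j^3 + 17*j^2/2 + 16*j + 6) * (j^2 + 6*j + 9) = j^5 + 29*j^4/2 + 76*j^3 + 357*j^2/2 + 180*j + 54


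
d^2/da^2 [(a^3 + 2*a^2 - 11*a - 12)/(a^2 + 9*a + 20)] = 64/(a^3 + 15*a^2 + 75*a + 125)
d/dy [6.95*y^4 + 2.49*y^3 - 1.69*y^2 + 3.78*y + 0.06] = 27.8*y^3 + 7.47*y^2 - 3.38*y + 3.78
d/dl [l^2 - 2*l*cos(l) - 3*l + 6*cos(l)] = 2*l*sin(l) + 2*l - 6*sin(l) - 2*cos(l) - 3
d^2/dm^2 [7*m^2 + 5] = 14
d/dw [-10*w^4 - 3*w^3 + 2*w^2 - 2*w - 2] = -40*w^3 - 9*w^2 + 4*w - 2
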